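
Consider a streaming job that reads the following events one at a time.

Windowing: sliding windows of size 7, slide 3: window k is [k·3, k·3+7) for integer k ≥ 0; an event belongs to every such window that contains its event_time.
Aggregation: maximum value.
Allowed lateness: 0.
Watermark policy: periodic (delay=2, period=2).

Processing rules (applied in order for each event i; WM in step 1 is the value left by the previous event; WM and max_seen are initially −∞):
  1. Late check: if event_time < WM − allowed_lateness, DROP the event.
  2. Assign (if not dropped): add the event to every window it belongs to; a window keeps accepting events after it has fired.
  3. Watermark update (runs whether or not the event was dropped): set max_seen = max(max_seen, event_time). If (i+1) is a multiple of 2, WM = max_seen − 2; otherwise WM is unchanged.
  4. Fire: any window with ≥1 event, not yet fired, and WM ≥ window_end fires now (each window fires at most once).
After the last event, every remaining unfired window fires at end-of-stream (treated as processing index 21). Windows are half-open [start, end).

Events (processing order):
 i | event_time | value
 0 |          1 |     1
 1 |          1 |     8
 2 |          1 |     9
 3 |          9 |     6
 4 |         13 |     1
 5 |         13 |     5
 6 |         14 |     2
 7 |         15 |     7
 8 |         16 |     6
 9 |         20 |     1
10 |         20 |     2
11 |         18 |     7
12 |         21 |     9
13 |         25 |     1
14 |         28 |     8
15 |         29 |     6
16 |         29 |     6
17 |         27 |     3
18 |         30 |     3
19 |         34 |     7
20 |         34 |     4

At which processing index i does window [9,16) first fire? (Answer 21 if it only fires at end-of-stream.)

9

i=0 t=1 v=1: → [0,7); WM=−∞
i=1 t=1 v=8: → [0,7); WM=-1
i=2 t=1 v=9: → [0,7); WM=-1
i=3 t=9 v=6: → [9,16),[6,13),[3,10); WM=7; [0,7) fires=9
i=4 t=13 v=1: → [12,19),[9,16); WM=7
i=5 t=13 v=5: → [12,19),[9,16); WM=11; [3,10) fires=6
i=6 t=14 v=2: → [12,19),[9,16); WM=11
i=7 t=15 v=7: → [15,22),[12,19),[9,16); WM=13; [6,13) fires=6
i=8 t=16 v=6: → [15,22),[12,19); WM=13
i=9 t=20 v=1: → [18,25),[15,22); WM=18; [9,16) fires=7
i=10 t=20 v=2: → [18,25),[15,22); WM=18
i=11 t=18 v=7: → [18,25),[15,22),[12,19); WM=18
i=12 t=21 v=9: → [21,28),[18,25),[15,22); WM=18
i=13 t=25 v=1: → [24,31),[21,28); WM=23; [12,19) fires=7 [15,22) fires=9
i=14 t=28 v=8: → [27,34),[24,31); WM=23
i=15 t=29 v=6: → [27,34),[24,31); WM=27; [18,25) fires=9
i=16 t=29 v=6: → [27,34),[24,31); WM=27
i=17 t=27 v=3: → [27,34),[24,31),[21,28); WM=27
i=18 t=30 v=3: → [30,37),[27,34),[24,31); WM=27
i=19 t=34 v=7: → [33,40),[30,37); WM=32; [21,28) fires=9 [24,31) fires=8
i=20 t=34 v=4: → [33,40),[30,37); WM=32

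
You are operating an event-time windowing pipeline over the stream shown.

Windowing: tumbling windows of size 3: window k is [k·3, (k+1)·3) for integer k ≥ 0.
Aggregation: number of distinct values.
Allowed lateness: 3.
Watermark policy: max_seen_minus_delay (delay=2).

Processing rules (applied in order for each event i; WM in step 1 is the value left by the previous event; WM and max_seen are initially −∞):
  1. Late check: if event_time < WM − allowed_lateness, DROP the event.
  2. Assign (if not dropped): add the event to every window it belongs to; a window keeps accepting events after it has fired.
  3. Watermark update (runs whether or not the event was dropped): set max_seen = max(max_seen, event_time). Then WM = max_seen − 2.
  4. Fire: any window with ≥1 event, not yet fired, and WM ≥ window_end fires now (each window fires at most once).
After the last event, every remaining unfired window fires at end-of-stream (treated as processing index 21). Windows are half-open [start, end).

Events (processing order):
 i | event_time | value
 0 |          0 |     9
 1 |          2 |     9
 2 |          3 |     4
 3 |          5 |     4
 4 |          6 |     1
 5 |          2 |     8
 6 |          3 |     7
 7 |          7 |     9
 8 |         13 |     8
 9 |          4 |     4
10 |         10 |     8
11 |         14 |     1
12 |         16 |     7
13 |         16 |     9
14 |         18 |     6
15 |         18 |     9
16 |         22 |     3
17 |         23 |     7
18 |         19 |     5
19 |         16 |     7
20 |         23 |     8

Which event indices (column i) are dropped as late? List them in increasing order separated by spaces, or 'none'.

i=0 t=0 v=9: → [0,3); WM=-2
i=1 t=2 v=9: → [0,3); WM=0
i=2 t=3 v=4: → [3,6); WM=1
i=3 t=5 v=4: → [3,6); WM=3; [0,3) fires=1
i=4 t=6 v=1: → [6,9); WM=4
i=5 t=2 v=8: → [0,3); WM=4
i=6 t=3 v=7: → [3,6); WM=4
i=7 t=7 v=9: → [6,9); WM=5
i=8 t=13 v=8: → [12,15); WM=11; [3,6) fires=2 [6,9) fires=2
i=9 t=4 v=4: DROP (t<11-3); WM=11
i=10 t=10 v=8: → [9,12); WM=11
i=11 t=14 v=1: → [12,15); WM=12; [9,12) fires=1
i=12 t=16 v=7: → [15,18); WM=14
i=13 t=16 v=9: → [15,18); WM=14
i=14 t=18 v=6: → [18,21); WM=16; [12,15) fires=2
i=15 t=18 v=9: → [18,21); WM=16
i=16 t=22 v=3: → [21,24); WM=20; [15,18) fires=2
i=17 t=23 v=7: → [21,24); WM=21; [18,21) fires=2
i=18 t=19 v=5: → [18,21); WM=21
i=19 t=16 v=7: DROP (t<21-3); WM=21
i=20 t=23 v=8: → [21,24); WM=21

9 19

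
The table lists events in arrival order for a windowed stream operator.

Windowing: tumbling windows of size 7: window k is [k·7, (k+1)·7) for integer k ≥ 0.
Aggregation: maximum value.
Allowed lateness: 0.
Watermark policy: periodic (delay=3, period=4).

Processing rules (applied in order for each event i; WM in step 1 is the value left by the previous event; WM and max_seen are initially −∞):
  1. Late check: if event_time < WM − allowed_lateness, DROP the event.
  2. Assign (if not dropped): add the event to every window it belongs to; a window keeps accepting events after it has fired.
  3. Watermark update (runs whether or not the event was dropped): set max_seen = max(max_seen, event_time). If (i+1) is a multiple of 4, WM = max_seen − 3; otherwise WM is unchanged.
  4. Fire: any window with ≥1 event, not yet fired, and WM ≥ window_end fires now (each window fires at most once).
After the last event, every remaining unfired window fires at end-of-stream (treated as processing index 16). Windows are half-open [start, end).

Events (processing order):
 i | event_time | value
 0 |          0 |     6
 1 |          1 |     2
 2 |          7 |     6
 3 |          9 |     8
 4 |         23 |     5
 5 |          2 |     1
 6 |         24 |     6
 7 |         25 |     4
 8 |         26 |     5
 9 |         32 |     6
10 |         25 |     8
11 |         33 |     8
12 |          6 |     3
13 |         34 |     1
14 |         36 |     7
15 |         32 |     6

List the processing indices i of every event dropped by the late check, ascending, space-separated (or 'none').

5 12

i=0 t=0 v=6: → [0,7); WM=−∞
i=1 t=1 v=2: → [0,7); WM=−∞
i=2 t=7 v=6: → [7,14); WM=−∞
i=3 t=9 v=8: → [7,14); WM=6
i=4 t=23 v=5: → [21,28); WM=6
i=5 t=2 v=1: DROP (t<6-0); WM=6
i=6 t=24 v=6: → [21,28); WM=6
i=7 t=25 v=4: → [21,28); WM=22; [0,7) fires=6 [7,14) fires=8
i=8 t=26 v=5: → [21,28); WM=22
i=9 t=32 v=6: → [28,35); WM=22
i=10 t=25 v=8: → [21,28); WM=22
i=11 t=33 v=8: → [28,35); WM=30; [21,28) fires=8
i=12 t=6 v=3: DROP (t<30-0); WM=30
i=13 t=34 v=1: → [28,35); WM=30
i=14 t=36 v=7: → [35,42); WM=30
i=15 t=32 v=6: → [28,35); WM=33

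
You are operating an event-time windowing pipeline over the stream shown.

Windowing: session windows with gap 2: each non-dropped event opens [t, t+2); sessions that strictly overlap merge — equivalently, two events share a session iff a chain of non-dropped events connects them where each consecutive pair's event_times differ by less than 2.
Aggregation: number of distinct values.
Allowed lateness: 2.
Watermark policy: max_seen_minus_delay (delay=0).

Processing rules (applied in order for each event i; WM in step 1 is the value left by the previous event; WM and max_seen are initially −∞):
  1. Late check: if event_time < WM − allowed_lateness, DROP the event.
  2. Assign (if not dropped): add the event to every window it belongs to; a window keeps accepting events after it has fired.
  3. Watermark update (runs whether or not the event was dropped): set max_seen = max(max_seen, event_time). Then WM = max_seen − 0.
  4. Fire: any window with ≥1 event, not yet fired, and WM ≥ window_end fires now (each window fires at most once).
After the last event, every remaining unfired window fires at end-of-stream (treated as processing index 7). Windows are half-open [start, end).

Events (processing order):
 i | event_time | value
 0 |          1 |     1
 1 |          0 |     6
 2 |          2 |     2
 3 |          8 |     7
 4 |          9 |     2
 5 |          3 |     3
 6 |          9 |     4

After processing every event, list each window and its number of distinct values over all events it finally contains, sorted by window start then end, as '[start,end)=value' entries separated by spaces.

[0,4)=3 [8,11)=3

i=0 t=1 v=1: → [1,3); WM=1
i=1 t=0 v=6: → [0,3); WM=1
i=2 t=2 v=2: → [0,4); WM=2
i=3 t=8 v=7: → [8,10); WM=8
i=4 t=9 v=2: → [8,11); WM=9
i=5 t=3 v=3: DROP (t<9-2); WM=9
i=6 t=9 v=4: → [8,11); WM=9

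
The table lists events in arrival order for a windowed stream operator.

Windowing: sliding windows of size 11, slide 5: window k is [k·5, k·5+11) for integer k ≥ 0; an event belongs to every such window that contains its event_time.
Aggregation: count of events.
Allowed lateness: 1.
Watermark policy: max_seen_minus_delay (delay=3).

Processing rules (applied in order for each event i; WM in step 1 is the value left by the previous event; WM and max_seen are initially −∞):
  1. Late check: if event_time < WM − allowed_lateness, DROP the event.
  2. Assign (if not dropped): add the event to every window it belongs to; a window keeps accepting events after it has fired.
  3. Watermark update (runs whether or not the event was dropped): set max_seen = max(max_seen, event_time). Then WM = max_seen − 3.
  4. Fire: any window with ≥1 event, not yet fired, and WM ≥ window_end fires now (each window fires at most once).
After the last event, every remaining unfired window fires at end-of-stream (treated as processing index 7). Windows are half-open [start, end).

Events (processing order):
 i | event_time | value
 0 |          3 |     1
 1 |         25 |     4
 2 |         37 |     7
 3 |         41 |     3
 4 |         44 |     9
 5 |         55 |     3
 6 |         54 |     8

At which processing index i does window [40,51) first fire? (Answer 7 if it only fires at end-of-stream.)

i=0 t=3 v=1: → [0,11); WM=0
i=1 t=25 v=4: → [25,36),[20,31),[15,26); WM=22; [0,11) fires=1
i=2 t=37 v=7: → [35,46),[30,41); WM=34; [15,26) fires=1 [20,31) fires=1
i=3 t=41 v=3: → [40,51),[35,46); WM=38; [25,36) fires=1
i=4 t=44 v=9: → [40,51),[35,46); WM=41; [30,41) fires=1
i=5 t=55 v=3: → [55,66),[50,61),[45,56); WM=52; [35,46) fires=3 [40,51) fires=2
i=6 t=54 v=8: → [50,61),[45,56); WM=52

5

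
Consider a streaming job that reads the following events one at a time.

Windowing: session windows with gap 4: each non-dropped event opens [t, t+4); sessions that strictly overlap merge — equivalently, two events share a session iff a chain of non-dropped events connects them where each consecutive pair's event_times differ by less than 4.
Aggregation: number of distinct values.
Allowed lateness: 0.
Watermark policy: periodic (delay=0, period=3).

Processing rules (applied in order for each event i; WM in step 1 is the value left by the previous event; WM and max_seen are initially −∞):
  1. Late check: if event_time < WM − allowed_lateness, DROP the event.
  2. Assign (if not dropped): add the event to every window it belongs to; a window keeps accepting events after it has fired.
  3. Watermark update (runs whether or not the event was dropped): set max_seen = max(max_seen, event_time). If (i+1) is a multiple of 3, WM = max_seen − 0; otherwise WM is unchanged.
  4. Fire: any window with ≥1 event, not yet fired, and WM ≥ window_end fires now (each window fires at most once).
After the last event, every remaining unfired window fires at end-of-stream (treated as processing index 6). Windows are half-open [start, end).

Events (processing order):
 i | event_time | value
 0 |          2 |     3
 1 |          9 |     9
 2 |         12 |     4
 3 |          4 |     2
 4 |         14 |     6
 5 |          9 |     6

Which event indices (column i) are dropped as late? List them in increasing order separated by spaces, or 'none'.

i=0 t=2 v=3: → [2,6); WM=−∞
i=1 t=9 v=9: → [9,13); WM=−∞
i=2 t=12 v=4: → [9,16); WM=12
i=3 t=4 v=2: DROP (t<12-0); WM=12
i=4 t=14 v=6: → [9,18); WM=12
i=5 t=9 v=6: DROP (t<12-0); WM=14

3 5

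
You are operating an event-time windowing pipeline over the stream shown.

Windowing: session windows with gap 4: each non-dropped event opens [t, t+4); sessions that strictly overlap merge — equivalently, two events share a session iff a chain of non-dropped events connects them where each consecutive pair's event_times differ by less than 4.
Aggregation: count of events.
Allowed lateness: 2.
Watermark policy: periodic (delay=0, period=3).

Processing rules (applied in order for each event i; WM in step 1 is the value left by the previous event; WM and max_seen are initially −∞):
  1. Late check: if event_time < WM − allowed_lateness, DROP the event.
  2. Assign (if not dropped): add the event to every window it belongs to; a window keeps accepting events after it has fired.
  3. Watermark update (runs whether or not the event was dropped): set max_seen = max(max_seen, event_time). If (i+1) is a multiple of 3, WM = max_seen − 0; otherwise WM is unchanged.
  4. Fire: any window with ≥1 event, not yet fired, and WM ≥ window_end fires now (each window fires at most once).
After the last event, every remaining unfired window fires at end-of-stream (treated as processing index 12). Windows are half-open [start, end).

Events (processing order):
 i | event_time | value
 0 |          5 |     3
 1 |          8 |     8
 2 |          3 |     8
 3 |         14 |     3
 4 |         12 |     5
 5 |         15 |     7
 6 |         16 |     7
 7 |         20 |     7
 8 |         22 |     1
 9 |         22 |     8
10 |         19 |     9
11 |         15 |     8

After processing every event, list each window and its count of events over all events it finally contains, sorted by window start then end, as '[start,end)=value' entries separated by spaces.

i=0 t=5 v=3: → [5,9); WM=−∞
i=1 t=8 v=8: → [5,12); WM=−∞
i=2 t=3 v=8: → [3,12); WM=8
i=3 t=14 v=3: → [14,18); WM=8
i=4 t=12 v=5: → [12,18); WM=8
i=5 t=15 v=7: → [12,19); WM=15
i=6 t=16 v=7: → [12,20); WM=15
i=7 t=20 v=7: → [20,24); WM=15
i=8 t=22 v=1: → [20,26); WM=22
i=9 t=22 v=8: → [20,26); WM=22
i=10 t=19 v=9: DROP (t<22-2); WM=22
i=11 t=15 v=8: DROP (t<22-2); WM=22

[3,12)=3 [12,20)=4 [20,26)=3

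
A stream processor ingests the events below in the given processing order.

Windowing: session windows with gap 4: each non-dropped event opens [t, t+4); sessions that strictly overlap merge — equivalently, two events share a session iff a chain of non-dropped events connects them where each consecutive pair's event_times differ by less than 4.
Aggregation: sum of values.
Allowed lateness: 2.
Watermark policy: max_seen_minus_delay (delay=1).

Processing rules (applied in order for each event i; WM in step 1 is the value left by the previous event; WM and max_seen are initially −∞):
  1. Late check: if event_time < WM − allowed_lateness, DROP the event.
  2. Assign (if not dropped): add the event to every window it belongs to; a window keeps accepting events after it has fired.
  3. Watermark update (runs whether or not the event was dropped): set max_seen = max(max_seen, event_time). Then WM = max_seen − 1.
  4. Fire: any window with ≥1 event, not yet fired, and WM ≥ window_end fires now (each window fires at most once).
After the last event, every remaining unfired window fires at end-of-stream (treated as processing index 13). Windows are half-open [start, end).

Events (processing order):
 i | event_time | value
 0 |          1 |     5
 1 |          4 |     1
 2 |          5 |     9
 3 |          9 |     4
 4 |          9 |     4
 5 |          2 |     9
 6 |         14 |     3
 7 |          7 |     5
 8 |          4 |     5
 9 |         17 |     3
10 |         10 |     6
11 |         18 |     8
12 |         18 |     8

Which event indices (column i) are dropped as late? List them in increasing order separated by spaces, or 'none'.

5 7 8 10

i=0 t=1 v=5: → [1,5); WM=0
i=1 t=4 v=1: → [1,8); WM=3
i=2 t=5 v=9: → [1,9); WM=4
i=3 t=9 v=4: → [9,13); WM=8
i=4 t=9 v=4: → [9,13); WM=8
i=5 t=2 v=9: DROP (t<8-2); WM=8
i=6 t=14 v=3: → [14,18); WM=13
i=7 t=7 v=5: DROP (t<13-2); WM=13
i=8 t=4 v=5: DROP (t<13-2); WM=13
i=9 t=17 v=3: → [14,21); WM=16
i=10 t=10 v=6: DROP (t<16-2); WM=16
i=11 t=18 v=8: → [14,22); WM=17
i=12 t=18 v=8: → [14,22); WM=17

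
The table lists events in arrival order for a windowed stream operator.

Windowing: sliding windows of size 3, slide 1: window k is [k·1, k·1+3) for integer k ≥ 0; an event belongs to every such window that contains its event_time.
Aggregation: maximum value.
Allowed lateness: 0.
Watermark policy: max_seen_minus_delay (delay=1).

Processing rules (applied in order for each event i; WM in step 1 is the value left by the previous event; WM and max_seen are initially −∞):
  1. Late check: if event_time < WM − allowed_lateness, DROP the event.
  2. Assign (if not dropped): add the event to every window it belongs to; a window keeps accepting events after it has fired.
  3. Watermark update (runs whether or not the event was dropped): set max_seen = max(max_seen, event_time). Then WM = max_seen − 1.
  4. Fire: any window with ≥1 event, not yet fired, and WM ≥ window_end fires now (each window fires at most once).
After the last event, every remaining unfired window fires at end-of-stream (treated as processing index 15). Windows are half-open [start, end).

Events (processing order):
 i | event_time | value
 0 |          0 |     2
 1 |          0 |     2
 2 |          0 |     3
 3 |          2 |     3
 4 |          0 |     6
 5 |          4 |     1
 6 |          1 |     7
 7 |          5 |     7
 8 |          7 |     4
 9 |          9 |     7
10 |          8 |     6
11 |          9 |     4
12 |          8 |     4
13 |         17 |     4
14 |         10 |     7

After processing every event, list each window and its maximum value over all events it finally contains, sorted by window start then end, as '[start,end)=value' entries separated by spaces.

i=0 t=0 v=2: → [0,3); WM=-1
i=1 t=0 v=2: → [0,3); WM=-1
i=2 t=0 v=3: → [0,3); WM=-1
i=3 t=2 v=3: → [2,5),[1,4),[0,3); WM=1
i=4 t=0 v=6: DROP (t<1-0); WM=1
i=5 t=4 v=1: → [4,7),[3,6),[2,5); WM=3; [0,3) fires=3
i=6 t=1 v=7: DROP (t<3-0); WM=3
i=7 t=5 v=7: → [5,8),[4,7),[3,6); WM=4; [1,4) fires=3
i=8 t=7 v=4: → [7,10),[6,9),[5,8); WM=6; [2,5) fires=3 [3,6) fires=7
i=9 t=9 v=7: → [9,12),[8,11),[7,10); WM=8; [4,7) fires=7 [5,8) fires=7
i=10 t=8 v=6: → [8,11),[7,10),[6,9); WM=8
i=11 t=9 v=4: → [9,12),[8,11),[7,10); WM=8
i=12 t=8 v=4: → [8,11),[7,10),[6,9); WM=8
i=13 t=17 v=4: → [17,20),[16,19),[15,18); WM=16; [6,9) fires=6 [7,10) fires=7 [8,11) fires=7 [9,12) fires=7
i=14 t=10 v=7: DROP (t<16-0); WM=16

[0,3)=3 [1,4)=3 [2,5)=3 [3,6)=7 [4,7)=7 [5,8)=7 [6,9)=6 [7,10)=7 [8,11)=7 [9,12)=7 [15,18)=4 [16,19)=4 [17,20)=4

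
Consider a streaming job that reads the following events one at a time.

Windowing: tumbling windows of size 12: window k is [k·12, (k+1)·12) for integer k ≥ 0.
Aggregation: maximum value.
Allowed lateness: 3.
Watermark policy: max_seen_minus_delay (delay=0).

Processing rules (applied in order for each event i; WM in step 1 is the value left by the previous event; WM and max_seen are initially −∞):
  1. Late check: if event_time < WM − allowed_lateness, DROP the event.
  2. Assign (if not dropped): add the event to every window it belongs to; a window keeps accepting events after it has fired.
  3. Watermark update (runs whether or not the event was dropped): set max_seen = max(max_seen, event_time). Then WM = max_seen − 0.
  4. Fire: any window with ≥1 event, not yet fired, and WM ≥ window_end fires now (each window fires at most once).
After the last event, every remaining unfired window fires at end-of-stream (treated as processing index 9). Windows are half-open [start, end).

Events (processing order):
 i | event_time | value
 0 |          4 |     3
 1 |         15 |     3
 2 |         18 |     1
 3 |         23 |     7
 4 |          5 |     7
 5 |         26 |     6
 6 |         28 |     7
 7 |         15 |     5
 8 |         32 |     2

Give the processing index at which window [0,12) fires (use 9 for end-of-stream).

i=0 t=4 v=3: → [0,12); WM=4
i=1 t=15 v=3: → [12,24); WM=15; [0,12) fires=3
i=2 t=18 v=1: → [12,24); WM=18
i=3 t=23 v=7: → [12,24); WM=23
i=4 t=5 v=7: DROP (t<23-3); WM=23
i=5 t=26 v=6: → [24,36); WM=26; [12,24) fires=7
i=6 t=28 v=7: → [24,36); WM=28
i=7 t=15 v=5: DROP (t<28-3); WM=28
i=8 t=32 v=2: → [24,36); WM=32

1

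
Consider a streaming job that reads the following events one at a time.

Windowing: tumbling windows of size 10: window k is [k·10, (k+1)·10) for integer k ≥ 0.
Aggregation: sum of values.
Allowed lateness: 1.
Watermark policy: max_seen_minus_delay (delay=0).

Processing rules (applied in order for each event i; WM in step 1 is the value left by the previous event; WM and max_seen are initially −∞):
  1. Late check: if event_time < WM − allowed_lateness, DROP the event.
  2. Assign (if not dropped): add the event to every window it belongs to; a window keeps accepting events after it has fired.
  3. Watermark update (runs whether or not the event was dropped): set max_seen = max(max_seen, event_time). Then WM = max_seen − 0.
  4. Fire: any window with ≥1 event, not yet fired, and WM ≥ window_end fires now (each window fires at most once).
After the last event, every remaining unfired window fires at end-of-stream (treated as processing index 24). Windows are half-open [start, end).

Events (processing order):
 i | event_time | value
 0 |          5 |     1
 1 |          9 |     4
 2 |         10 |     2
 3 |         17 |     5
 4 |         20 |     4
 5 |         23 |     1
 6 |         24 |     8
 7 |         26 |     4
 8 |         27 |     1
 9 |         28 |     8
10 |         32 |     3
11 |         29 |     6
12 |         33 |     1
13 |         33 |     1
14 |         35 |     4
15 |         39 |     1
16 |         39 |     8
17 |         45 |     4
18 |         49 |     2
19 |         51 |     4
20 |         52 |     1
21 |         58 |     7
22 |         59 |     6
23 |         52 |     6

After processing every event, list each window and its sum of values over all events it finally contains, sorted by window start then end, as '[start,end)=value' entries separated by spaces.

i=0 t=5 v=1: → [0,10); WM=5
i=1 t=9 v=4: → [0,10); WM=9
i=2 t=10 v=2: → [10,20); WM=10; [0,10) fires=5
i=3 t=17 v=5: → [10,20); WM=17
i=4 t=20 v=4: → [20,30); WM=20; [10,20) fires=7
i=5 t=23 v=1: → [20,30); WM=23
i=6 t=24 v=8: → [20,30); WM=24
i=7 t=26 v=4: → [20,30); WM=26
i=8 t=27 v=1: → [20,30); WM=27
i=9 t=28 v=8: → [20,30); WM=28
i=10 t=32 v=3: → [30,40); WM=32; [20,30) fires=26
i=11 t=29 v=6: DROP (t<32-1); WM=32
i=12 t=33 v=1: → [30,40); WM=33
i=13 t=33 v=1: → [30,40); WM=33
i=14 t=35 v=4: → [30,40); WM=35
i=15 t=39 v=1: → [30,40); WM=39
i=16 t=39 v=8: → [30,40); WM=39
i=17 t=45 v=4: → [40,50); WM=45; [30,40) fires=18
i=18 t=49 v=2: → [40,50); WM=49
i=19 t=51 v=4: → [50,60); WM=51; [40,50) fires=6
i=20 t=52 v=1: → [50,60); WM=52
i=21 t=58 v=7: → [50,60); WM=58
i=22 t=59 v=6: → [50,60); WM=59
i=23 t=52 v=6: DROP (t<59-1); WM=59

[0,10)=5 [10,20)=7 [20,30)=26 [30,40)=18 [40,50)=6 [50,60)=18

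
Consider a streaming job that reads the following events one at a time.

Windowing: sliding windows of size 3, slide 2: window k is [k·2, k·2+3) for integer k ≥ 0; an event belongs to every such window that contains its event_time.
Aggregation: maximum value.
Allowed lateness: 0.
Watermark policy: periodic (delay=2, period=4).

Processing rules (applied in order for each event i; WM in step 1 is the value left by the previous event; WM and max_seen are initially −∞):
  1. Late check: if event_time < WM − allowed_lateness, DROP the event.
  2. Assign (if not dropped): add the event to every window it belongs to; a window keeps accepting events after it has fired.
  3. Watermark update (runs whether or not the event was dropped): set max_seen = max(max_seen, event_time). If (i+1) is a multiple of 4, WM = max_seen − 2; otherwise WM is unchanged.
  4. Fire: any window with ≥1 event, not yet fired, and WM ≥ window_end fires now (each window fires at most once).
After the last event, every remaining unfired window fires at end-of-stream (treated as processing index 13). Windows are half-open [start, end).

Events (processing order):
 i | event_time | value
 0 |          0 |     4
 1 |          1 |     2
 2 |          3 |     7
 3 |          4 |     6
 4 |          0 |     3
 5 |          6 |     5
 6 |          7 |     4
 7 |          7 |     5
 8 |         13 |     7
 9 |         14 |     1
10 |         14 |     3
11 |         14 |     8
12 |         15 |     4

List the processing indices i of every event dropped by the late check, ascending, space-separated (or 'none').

4

i=0 t=0 v=4: → [0,3); WM=−∞
i=1 t=1 v=2: → [0,3); WM=−∞
i=2 t=3 v=7: → [2,5); WM=−∞
i=3 t=4 v=6: → [4,7),[2,5); WM=2
i=4 t=0 v=3: DROP (t<2-0); WM=2
i=5 t=6 v=5: → [6,9),[4,7); WM=2
i=6 t=7 v=4: → [6,9); WM=2
i=7 t=7 v=5: → [6,9); WM=5; [0,3) fires=4 [2,5) fires=7
i=8 t=13 v=7: → [12,15); WM=5
i=9 t=14 v=1: → [14,17),[12,15); WM=5
i=10 t=14 v=3: → [14,17),[12,15); WM=5
i=11 t=14 v=8: → [14,17),[12,15); WM=12; [4,7) fires=6 [6,9) fires=5
i=12 t=15 v=4: → [14,17); WM=12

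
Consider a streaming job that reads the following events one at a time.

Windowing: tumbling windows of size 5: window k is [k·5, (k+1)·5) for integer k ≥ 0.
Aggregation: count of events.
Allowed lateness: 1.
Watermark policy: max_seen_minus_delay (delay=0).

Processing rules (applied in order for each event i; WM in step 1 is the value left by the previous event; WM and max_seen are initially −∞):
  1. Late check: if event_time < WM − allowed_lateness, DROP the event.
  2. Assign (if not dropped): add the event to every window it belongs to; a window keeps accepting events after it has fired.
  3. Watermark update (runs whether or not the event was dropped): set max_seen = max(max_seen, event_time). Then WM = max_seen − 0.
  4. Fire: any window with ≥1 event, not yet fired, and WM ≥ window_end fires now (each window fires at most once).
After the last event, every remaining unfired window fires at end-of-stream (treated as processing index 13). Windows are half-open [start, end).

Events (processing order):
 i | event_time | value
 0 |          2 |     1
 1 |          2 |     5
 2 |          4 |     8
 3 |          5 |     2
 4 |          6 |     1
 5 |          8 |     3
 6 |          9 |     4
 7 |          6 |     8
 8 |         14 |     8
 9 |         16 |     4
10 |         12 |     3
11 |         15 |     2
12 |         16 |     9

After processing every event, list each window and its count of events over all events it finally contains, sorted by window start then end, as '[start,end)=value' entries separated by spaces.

i=0 t=2 v=1: → [0,5); WM=2
i=1 t=2 v=5: → [0,5); WM=2
i=2 t=4 v=8: → [0,5); WM=4
i=3 t=5 v=2: → [5,10); WM=5; [0,5) fires=3
i=4 t=6 v=1: → [5,10); WM=6
i=5 t=8 v=3: → [5,10); WM=8
i=6 t=9 v=4: → [5,10); WM=9
i=7 t=6 v=8: DROP (t<9-1); WM=9
i=8 t=14 v=8: → [10,15); WM=14; [5,10) fires=4
i=9 t=16 v=4: → [15,20); WM=16; [10,15) fires=1
i=10 t=12 v=3: DROP (t<16-1); WM=16
i=11 t=15 v=2: → [15,20); WM=16
i=12 t=16 v=9: → [15,20); WM=16

[0,5)=3 [5,10)=4 [10,15)=1 [15,20)=3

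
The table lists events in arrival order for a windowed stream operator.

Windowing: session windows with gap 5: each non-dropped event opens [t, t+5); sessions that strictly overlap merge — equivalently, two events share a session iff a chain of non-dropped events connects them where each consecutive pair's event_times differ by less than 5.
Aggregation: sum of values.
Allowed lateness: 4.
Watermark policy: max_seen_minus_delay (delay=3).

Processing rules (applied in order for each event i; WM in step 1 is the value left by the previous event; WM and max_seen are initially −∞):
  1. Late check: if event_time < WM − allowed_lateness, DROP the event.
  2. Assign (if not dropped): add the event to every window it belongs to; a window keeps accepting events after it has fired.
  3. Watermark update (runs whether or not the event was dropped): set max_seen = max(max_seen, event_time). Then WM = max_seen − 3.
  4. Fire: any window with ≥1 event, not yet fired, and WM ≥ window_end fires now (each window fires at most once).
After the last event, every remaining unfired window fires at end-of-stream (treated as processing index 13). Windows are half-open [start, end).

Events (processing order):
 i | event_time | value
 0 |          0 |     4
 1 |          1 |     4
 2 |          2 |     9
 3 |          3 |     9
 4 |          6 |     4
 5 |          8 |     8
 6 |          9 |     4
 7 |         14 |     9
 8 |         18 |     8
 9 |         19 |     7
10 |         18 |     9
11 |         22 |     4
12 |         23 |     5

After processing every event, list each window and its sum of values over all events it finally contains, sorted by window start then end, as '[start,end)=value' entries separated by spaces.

[0,14)=42 [14,28)=42

i=0 t=0 v=4: → [0,5); WM=-3
i=1 t=1 v=4: → [0,6); WM=-2
i=2 t=2 v=9: → [0,7); WM=-1
i=3 t=3 v=9: → [0,8); WM=0
i=4 t=6 v=4: → [0,11); WM=3
i=5 t=8 v=8: → [0,13); WM=5
i=6 t=9 v=4: → [0,14); WM=6
i=7 t=14 v=9: → [14,19); WM=11
i=8 t=18 v=8: → [14,23); WM=15
i=9 t=19 v=7: → [14,24); WM=16
i=10 t=18 v=9: → [14,24); WM=16
i=11 t=22 v=4: → [14,27); WM=19
i=12 t=23 v=5: → [14,28); WM=20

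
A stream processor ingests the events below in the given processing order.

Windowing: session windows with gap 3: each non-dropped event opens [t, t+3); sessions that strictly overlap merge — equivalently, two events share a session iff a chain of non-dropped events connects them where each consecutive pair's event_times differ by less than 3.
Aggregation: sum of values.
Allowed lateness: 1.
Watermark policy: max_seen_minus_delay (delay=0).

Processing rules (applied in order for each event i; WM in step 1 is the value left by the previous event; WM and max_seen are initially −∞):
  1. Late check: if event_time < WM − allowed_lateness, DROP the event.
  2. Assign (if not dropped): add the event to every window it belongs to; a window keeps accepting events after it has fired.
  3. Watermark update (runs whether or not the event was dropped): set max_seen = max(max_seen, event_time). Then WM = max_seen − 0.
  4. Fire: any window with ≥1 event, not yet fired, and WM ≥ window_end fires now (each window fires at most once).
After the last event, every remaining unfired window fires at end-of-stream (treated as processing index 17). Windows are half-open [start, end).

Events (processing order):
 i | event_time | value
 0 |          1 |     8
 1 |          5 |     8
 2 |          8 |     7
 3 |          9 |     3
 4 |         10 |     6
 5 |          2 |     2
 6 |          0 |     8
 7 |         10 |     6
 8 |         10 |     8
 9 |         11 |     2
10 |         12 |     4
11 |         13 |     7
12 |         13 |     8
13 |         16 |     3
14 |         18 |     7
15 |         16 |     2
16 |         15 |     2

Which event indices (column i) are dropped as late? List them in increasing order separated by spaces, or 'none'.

i=0 t=1 v=8: → [1,4); WM=1
i=1 t=5 v=8: → [5,8); WM=5
i=2 t=8 v=7: → [8,11); WM=8
i=3 t=9 v=3: → [8,12); WM=9
i=4 t=10 v=6: → [8,13); WM=10
i=5 t=2 v=2: DROP (t<10-1); WM=10
i=6 t=0 v=8: DROP (t<10-1); WM=10
i=7 t=10 v=6: → [8,13); WM=10
i=8 t=10 v=8: → [8,13); WM=10
i=9 t=11 v=2: → [8,14); WM=11
i=10 t=12 v=4: → [8,15); WM=12
i=11 t=13 v=7: → [8,16); WM=13
i=12 t=13 v=8: → [8,16); WM=13
i=13 t=16 v=3: → [16,19); WM=16
i=14 t=18 v=7: → [16,21); WM=18
i=15 t=16 v=2: DROP (t<18-1); WM=18
i=16 t=15 v=2: DROP (t<18-1); WM=18

5 6 15 16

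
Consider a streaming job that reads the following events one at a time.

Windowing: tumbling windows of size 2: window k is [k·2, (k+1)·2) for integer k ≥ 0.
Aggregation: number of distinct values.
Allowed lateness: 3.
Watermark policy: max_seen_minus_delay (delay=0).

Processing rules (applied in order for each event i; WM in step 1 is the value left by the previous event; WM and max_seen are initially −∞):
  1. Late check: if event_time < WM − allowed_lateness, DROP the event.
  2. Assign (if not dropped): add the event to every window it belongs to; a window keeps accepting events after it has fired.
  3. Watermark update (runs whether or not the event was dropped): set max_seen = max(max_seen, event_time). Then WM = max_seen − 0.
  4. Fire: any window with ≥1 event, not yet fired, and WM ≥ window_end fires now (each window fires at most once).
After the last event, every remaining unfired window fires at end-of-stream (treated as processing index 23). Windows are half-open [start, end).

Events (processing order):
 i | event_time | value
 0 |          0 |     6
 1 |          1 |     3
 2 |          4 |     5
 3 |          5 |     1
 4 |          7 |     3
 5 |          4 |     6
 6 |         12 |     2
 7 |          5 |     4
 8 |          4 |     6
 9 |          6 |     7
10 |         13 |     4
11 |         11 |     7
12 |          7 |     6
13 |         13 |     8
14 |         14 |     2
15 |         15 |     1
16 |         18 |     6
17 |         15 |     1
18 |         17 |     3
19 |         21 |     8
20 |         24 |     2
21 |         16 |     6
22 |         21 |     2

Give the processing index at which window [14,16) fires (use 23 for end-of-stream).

i=0 t=0 v=6: → [0,2); WM=0
i=1 t=1 v=3: → [0,2); WM=1
i=2 t=4 v=5: → [4,6); WM=4; [0,2) fires=2
i=3 t=5 v=1: → [4,6); WM=5
i=4 t=7 v=3: → [6,8); WM=7; [4,6) fires=2
i=5 t=4 v=6: → [4,6); WM=7
i=6 t=12 v=2: → [12,14); WM=12; [6,8) fires=1
i=7 t=5 v=4: DROP (t<12-3); WM=12
i=8 t=4 v=6: DROP (t<12-3); WM=12
i=9 t=6 v=7: DROP (t<12-3); WM=12
i=10 t=13 v=4: → [12,14); WM=13
i=11 t=11 v=7: → [10,12); WM=13; [10,12) fires=1
i=12 t=7 v=6: DROP (t<13-3); WM=13
i=13 t=13 v=8: → [12,14); WM=13
i=14 t=14 v=2: → [14,16); WM=14; [12,14) fires=3
i=15 t=15 v=1: → [14,16); WM=15
i=16 t=18 v=6: → [18,20); WM=18; [14,16) fires=2
i=17 t=15 v=1: → [14,16); WM=18
i=18 t=17 v=3: → [16,18); WM=18; [16,18) fires=1
i=19 t=21 v=8: → [20,22); WM=21; [18,20) fires=1
i=20 t=24 v=2: → [24,26); WM=24; [20,22) fires=1
i=21 t=16 v=6: DROP (t<24-3); WM=24
i=22 t=21 v=2: → [20,22); WM=24

16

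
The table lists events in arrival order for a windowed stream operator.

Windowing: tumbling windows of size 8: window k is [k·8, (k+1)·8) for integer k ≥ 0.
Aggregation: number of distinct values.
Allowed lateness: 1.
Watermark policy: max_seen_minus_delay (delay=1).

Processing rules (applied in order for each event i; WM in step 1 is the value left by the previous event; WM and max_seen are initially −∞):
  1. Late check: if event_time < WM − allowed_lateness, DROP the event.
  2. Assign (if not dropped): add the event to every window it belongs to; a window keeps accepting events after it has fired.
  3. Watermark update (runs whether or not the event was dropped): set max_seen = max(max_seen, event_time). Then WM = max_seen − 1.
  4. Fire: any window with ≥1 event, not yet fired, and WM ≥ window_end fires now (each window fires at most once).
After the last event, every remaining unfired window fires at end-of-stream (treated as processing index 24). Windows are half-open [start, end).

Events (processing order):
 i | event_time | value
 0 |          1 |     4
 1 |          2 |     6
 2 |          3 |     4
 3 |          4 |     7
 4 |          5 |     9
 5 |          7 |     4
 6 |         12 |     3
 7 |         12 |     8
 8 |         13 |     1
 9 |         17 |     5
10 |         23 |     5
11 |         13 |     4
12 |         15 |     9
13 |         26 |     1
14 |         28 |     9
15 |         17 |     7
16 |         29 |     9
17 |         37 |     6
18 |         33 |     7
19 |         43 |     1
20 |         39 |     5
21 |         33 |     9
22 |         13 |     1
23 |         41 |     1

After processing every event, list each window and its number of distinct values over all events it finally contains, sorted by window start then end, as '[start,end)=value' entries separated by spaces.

i=0 t=1 v=4: → [0,8); WM=0
i=1 t=2 v=6: → [0,8); WM=1
i=2 t=3 v=4: → [0,8); WM=2
i=3 t=4 v=7: → [0,8); WM=3
i=4 t=5 v=9: → [0,8); WM=4
i=5 t=7 v=4: → [0,8); WM=6
i=6 t=12 v=3: → [8,16); WM=11; [0,8) fires=4
i=7 t=12 v=8: → [8,16); WM=11
i=8 t=13 v=1: → [8,16); WM=12
i=9 t=17 v=5: → [16,24); WM=16; [8,16) fires=3
i=10 t=23 v=5: → [16,24); WM=22
i=11 t=13 v=4: DROP (t<22-1); WM=22
i=12 t=15 v=9: DROP (t<22-1); WM=22
i=13 t=26 v=1: → [24,32); WM=25; [16,24) fires=1
i=14 t=28 v=9: → [24,32); WM=27
i=15 t=17 v=7: DROP (t<27-1); WM=27
i=16 t=29 v=9: → [24,32); WM=28
i=17 t=37 v=6: → [32,40); WM=36; [24,32) fires=2
i=18 t=33 v=7: DROP (t<36-1); WM=36
i=19 t=43 v=1: → [40,48); WM=42; [32,40) fires=1
i=20 t=39 v=5: DROP (t<42-1); WM=42
i=21 t=33 v=9: DROP (t<42-1); WM=42
i=22 t=13 v=1: DROP (t<42-1); WM=42
i=23 t=41 v=1: → [40,48); WM=42

[0,8)=4 [8,16)=3 [16,24)=1 [24,32)=2 [32,40)=1 [40,48)=1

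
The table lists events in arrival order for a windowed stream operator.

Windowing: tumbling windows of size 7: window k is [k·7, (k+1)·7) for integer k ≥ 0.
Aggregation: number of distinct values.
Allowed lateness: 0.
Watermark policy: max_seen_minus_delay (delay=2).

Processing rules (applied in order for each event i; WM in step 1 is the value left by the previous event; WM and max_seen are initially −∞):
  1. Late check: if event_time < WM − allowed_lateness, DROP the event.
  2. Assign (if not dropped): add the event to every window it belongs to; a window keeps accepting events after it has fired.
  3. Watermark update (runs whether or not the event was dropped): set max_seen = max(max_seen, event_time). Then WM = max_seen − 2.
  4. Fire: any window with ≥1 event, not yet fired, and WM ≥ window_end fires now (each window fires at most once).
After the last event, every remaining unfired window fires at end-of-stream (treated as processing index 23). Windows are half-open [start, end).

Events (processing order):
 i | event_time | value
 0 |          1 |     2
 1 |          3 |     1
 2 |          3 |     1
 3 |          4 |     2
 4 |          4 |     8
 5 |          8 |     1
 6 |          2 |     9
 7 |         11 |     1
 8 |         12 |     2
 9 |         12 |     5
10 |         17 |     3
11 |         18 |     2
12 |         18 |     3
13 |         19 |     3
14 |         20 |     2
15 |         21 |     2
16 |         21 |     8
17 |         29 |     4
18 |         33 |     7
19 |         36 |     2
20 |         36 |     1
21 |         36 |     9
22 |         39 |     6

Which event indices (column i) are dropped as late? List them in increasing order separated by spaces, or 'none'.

6

i=0 t=1 v=2: → [0,7); WM=-1
i=1 t=3 v=1: → [0,7); WM=1
i=2 t=3 v=1: → [0,7); WM=1
i=3 t=4 v=2: → [0,7); WM=2
i=4 t=4 v=8: → [0,7); WM=2
i=5 t=8 v=1: → [7,14); WM=6
i=6 t=2 v=9: DROP (t<6-0); WM=6
i=7 t=11 v=1: → [7,14); WM=9; [0,7) fires=3
i=8 t=12 v=2: → [7,14); WM=10
i=9 t=12 v=5: → [7,14); WM=10
i=10 t=17 v=3: → [14,21); WM=15; [7,14) fires=3
i=11 t=18 v=2: → [14,21); WM=16
i=12 t=18 v=3: → [14,21); WM=16
i=13 t=19 v=3: → [14,21); WM=17
i=14 t=20 v=2: → [14,21); WM=18
i=15 t=21 v=2: → [21,28); WM=19
i=16 t=21 v=8: → [21,28); WM=19
i=17 t=29 v=4: → [28,35); WM=27; [14,21) fires=2
i=18 t=33 v=7: → [28,35); WM=31; [21,28) fires=2
i=19 t=36 v=2: → [35,42); WM=34
i=20 t=36 v=1: → [35,42); WM=34
i=21 t=36 v=9: → [35,42); WM=34
i=22 t=39 v=6: → [35,42); WM=37; [28,35) fires=2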